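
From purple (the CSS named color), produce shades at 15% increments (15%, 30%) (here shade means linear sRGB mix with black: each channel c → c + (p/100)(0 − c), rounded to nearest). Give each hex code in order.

CSS purple is rgb(128, 0, 128).
15%: (128 − 19.2 = 108.8→109, 0→0, 128 − 19.2 = 108.8→109) → #6D006D
30%: (128 − 38.4 = 89.6→90, 0→0, 128 − 38.4 = 89.6→90) → #5A005A

#6D006D, #5A005A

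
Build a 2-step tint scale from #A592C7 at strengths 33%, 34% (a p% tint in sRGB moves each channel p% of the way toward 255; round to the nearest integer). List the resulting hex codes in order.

#A592C7 is rgb(165, 146, 199).
33%: (165 + 29.7 = 194.7→195, 146 + 35.97 = 181.97→182, 199 + 18.48 = 217.48→217) → #C3B6D9
34%: (165 + 30.6 = 195.6→196, 146 + 37.06 = 183.06→183, 199 + 19.04 = 218.04→218) → #C4B7DA

#C3B6D9, #C4B7DA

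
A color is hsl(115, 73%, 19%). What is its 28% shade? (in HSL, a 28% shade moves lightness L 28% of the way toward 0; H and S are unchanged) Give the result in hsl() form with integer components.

hsl(115, 73%, 14%)

L moves 28% from 19 toward 0: 19 − 5.32 = 13.68 → 14.
H and S are unchanged.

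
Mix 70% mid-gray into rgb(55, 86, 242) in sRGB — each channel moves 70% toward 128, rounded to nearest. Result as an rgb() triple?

A 70% tone moves each channel 70% toward 128:
  R: 55 + 51.1 = 106.1 → 106
  G: 86 + 0.7×(128−86) = 86 + 29.4 = 115.4 → 115
  B: 242 + 0.7×(128−242) = 242 − 79.8 = 162.2 → 162

rgb(106, 115, 162)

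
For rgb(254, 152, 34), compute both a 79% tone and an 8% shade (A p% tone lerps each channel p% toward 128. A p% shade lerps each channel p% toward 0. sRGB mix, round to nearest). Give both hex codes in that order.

79% tone:
  R: 254 − 99.54 = 154.46 → 154
  G: 152 + 0.79×(128−152) = 152 − 18.96 = 133.04 → 133
  B: 34 + 0.79×(128−34) = 34 + 74.26 = 108.26 → 108
  → #9a856c
8% shade:
  R: 254 + 0.08×(0−254) = 254 − 20.32 = 233.68 → 234
  G: 152 + 0.08×(0−152) = 152 − 12.16 = 139.84 → 140
  B: 34 + 0.08×(0−34) = 34 − 2.72 = 31.28 → 31
  → #ea8c1f

#9a856c, #ea8c1f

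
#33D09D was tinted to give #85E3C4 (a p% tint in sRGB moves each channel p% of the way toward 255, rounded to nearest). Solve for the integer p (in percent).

#33D09D is rgb(51, 208, 157); #85E3C4 is rgb(133, 227, 196).
On the R channel (widest range): 133 ≈ 51 + (p/100)(255 − 51), so p ≈ 100×(133 − 51)/(255 − 51) = 8200/204 = 40.20.
p = 40 reproduces all three channels after rounding.

40%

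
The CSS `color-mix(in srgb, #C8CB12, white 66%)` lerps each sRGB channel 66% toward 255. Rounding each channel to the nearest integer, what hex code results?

#C8CB12 is rgb(200, 203, 18).
A 66% tint moves each channel 66% toward 255:
  R: 200 + 36.3 = 236.3 → 236
  G: 203 + 0.66×(255−203) = 203 + 34.32 = 237.32 → 237
  B: 18 + 0.66×(255−18) = 18 + 156.42 = 174.42 → 174
rgb(236, 237, 174) = #ECEDAE.

#ECEDAE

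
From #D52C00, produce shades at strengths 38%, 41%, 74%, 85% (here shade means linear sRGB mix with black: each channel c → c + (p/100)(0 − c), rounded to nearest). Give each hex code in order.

#D52C00 is rgb(213, 44, 0).
38%: (213 − 80.94 = 132.06→132, 44 − 16.72 = 27.28→27, 0→0) → #841B00
41%: (213 − 87.33 = 125.67→126, 44 − 18.04 = 25.96→26, 0→0) → #7E1A00
74%: (213 − 157.62 = 55.38→55, 44 − 32.56 = 11.44→11, 0→0) → #370B00
85%: (213 − 181.05 = 31.95→32, 44 − 37.4 = 6.6→7, 0→0) → #200700

#841B00, #7E1A00, #370B00, #200700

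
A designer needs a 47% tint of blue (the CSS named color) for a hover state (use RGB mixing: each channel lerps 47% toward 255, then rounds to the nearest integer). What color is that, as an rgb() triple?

CSS blue is rgb(0, 0, 255).
Lerp each channel 47% toward 255:
  R: 0 + 119.85 = 119.85 → 120
  G: 0 + 119.85 = 119.85 → 120
  B: 255 + 0.47×(255−255) = 255 + 0 = 255 → 255

rgb(120, 120, 255)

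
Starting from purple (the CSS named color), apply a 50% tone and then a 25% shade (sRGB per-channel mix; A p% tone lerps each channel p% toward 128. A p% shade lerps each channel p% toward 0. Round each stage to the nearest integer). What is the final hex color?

#603060

CSS purple is rgb(128, 0, 128).
Lerp each channel 50% toward 128:
  R: 128 + 0.5×(128−128) = 128 + 0 = 128 → 128
  G: 0 + 0.5×(128−0) = 0 + 64 = 64 → 64
  B: 128 + 0.5×(128−128) = 128 + 0 = 128 → 128
After the tone: rgb(128, 64, 128) = #804080.
A 25% shade moves each channel 25% toward 0:
  R: 128 − 32 = 96 → 96
  G: 64 + 0.25×(0−64) = 64 − 16 = 48 → 48
  B: 128 + 0.25×(0−128) = 128 − 32 = 96 → 96
rgb(96, 48, 96) = #603060.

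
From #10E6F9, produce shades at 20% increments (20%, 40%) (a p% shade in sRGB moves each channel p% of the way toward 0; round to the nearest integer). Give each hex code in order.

#10E6F9 is rgb(16, 230, 249).
20%: (16 − 3.2 = 12.8→13, 230 − 46 = 184→184, 249 − 49.8 = 199.2→199) → #0DB8C7
40%: (16 − 6.4 = 9.6→10, 230 − 92 = 138→138, 249 − 99.6 = 149.4→149) → #0A8A95

#0DB8C7, #0A8A95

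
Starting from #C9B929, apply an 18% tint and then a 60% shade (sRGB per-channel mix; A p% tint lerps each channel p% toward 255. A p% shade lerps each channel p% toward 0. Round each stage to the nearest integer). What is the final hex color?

#544F20

#C9B929 is rgb(201, 185, 41).
Lerp each channel 18% toward 255:
  R: 201 + 9.72 = 210.72 → 211
  G: 185 + 0.18×(255−185) = 185 + 12.6 = 197.6 → 198
  B: 41 + 38.52 = 79.52 → 80
After the tint: rgb(211, 198, 80) = #D3C650.
Per channel, c → c + 0.6(0 − c):
  R: 211 − 126.6 = 84.4 → 84
  G: 198 + 0.6×(0−198) = 198 − 118.8 = 79.2 → 79
  B: 80 + 0.6×(0−80) = 80 − 48 = 32 → 32
rgb(84, 79, 32) = #544F20.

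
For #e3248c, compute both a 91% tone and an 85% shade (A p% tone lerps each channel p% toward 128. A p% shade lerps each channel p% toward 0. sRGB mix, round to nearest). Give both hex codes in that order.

#e3248c is rgb(227, 36, 140).
91% tone:
  R: 227 + 0.91×(128−227) = 227 − 90.09 = 136.91 → 137
  G: 36 + 83.72 = 119.72 → 120
  B: 140 − 10.92 = 129.08 → 129
  → #897881
85% shade:
  R: 227 − 192.95 = 34.05 → 34
  G: 36 − 30.6 = 5.4 → 5
  B: 140 + 0.85×(0−140) = 140 − 119 = 21 → 21
  → #220515

#897881, #220515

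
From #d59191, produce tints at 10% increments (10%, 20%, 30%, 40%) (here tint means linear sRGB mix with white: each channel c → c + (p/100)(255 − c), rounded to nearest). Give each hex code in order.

#d99c9c, #dda7a7, #e2b2b2, #e6bdbd

#d59191 is rgb(213, 145, 145).
10%: (213 + 4.2 = 217.2→217, 145 + 11 = 156→156, 145 + 11 = 156→156) → #d99c9c
20%: (213 + 8.4 = 221.4→221, 145 + 22 = 167→167, 145 + 22 = 167→167) → #dda7a7
30%: (213 + 12.6 = 225.6→226, 145 + 33 = 178→178, 145 + 33 = 178→178) → #e2b2b2
40%: (213 + 16.8 = 229.8→230, 145 + 44 = 189→189, 145 + 44 = 189→189) → #e6bdbd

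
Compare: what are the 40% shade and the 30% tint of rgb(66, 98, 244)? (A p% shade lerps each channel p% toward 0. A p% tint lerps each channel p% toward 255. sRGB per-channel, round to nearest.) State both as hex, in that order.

40% shade:
  R: 66 − 26.4 = 39.6 → 40
  G: 98 + 0.4×(0−98) = 98 − 39.2 = 58.8 → 59
  B: 244 + 0.4×(0−244) = 244 − 97.6 = 146.4 → 146
  → #283b92
30% tint:
  R: 66 + 56.7 = 122.7 → 123
  G: 98 + 0.3×(255−98) = 98 + 47.1 = 145.1 → 145
  B: 244 + 3.3 = 247.3 → 247
  → #7b91f7

#283b92, #7b91f7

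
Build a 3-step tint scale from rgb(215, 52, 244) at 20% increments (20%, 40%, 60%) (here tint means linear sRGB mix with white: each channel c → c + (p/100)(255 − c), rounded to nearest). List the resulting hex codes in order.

#DF5DF6, #E785F8, #EFAEFB

20%: (215 + 8 = 223→223, 52 + 40.6 = 92.6→93, 244 + 2.2 = 246.2→246) → #DF5DF6
40%: (215 + 16 = 231→231, 52 + 81.2 = 133.2→133, 244 + 4.4 = 248.4→248) → #E785F8
60%: (215 + 24 = 239→239, 52 + 121.8 = 173.8→174, 244 + 6.6 = 250.6→251) → #EFAEFB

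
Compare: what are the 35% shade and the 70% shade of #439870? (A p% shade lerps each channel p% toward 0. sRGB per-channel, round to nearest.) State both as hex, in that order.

#2c6349, #142e22

#439870 is rgb(67, 152, 112).
35% shade:
  R: 67 − 23.45 = 43.55 → 44
  G: 152 − 53.2 = 98.8 → 99
  B: 112 + 0.35×(0−112) = 112 − 39.2 = 72.8 → 73
  → #2c6349
70% shade:
  R: 67 + 0.7×(0−67) = 67 − 46.9 = 20.1 → 20
  G: 152 − 106.4 = 45.6 → 46
  B: 112 + 0.7×(0−112) = 112 − 78.4 = 33.6 → 34
  → #142e22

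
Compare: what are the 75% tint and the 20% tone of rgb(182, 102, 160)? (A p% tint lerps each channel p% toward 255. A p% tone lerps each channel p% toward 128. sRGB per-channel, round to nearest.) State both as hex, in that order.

75% tint:
  R: 182 + 54.75 = 236.75 → 237
  G: 102 + 114.75 = 216.75 → 217
  B: 160 + 71.25 = 231.25 → 231
  → #edd9e7
20% tone:
  R: 182 + 0.2×(128−182) = 182 − 10.8 = 171.2 → 171
  G: 102 + 5.2 = 107.2 → 107
  B: 160 + 0.2×(128−160) = 160 − 6.4 = 153.6 → 154
  → #ab6b9a

#edd9e7, #ab6b9a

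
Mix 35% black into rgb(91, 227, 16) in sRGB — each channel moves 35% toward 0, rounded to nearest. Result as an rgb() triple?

Per channel, c → c + 0.35(0 − c):
  R: 91 + 0.35×(0−91) = 91 − 31.85 = 59.15 → 59
  G: 227 + 0.35×(0−227) = 227 − 79.45 = 147.55 → 148
  B: 16 − 5.6 = 10.4 → 10

rgb(59, 148, 10)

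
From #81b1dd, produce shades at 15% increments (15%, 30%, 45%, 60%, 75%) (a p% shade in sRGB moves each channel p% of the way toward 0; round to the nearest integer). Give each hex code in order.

#81b1dd is rgb(129, 177, 221).
15%: (129 − 19.35 = 109.65→110, 177 − 26.55 = 150.45→150, 221 − 33.15 = 187.85→188) → #6e96bc
30%: (129 − 38.7 = 90.3→90, 177 − 53.1 = 123.9→124, 221 − 66.3 = 154.7→155) → #5a7c9b
45%: (129 − 58.05 = 70.95→71, 177 − 79.65 = 97.35→97, 221 − 99.45 = 121.55→122) → #47617a
60%: (129 − 77.4 = 51.6→52, 177 − 106.2 = 70.8→71, 221 − 132.6 = 88.4→88) → #344758
75%: (129 − 96.75 = 32.25→32, 177 − 132.75 = 44.25→44, 221 − 165.75 = 55.25→55) → #202c37

#6e96bc, #5a7c9b, #47617a, #344758, #202c37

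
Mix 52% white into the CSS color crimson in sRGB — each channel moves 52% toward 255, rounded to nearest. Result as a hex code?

#ee8ea1

CSS crimson is rgb(220, 20, 60).
Per channel, c → c + 0.52(255 − c):
  R: 220 + 0.52×(255−220) = 220 + 18.2 = 238.2 → 238
  G: 20 + 122.2 = 142.2 → 142
  B: 60 + 101.4 = 161.4 → 161
rgb(238, 142, 161) = #ee8ea1.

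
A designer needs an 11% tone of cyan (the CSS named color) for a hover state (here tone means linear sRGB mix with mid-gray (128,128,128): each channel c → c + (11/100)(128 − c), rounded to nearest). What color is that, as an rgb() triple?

rgb(14, 241, 241)

CSS cyan is rgb(0, 255, 255).
An 11% tone moves each channel 11% toward 128:
  R: 0 + 14.08 = 14.08 → 14
  G: 255 + 0.11×(128−255) = 255 − 13.97 = 241.03 → 241
  B: 255 + 0.11×(128−255) = 255 − 13.97 = 241.03 → 241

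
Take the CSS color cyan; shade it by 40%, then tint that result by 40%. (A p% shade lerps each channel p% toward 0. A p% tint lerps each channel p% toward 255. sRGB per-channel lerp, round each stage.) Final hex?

CSS cyan is rgb(0, 255, 255).
Per channel, c → c + 0.4(0 − c):
  R: 0 + 0 = 0 → 0
  G: 255 + 0.4×(0−255) = 255 − 102 = 153 → 153
  B: 255 + 0.4×(0−255) = 255 − 102 = 153 → 153
After the shade: rgb(0, 153, 153) = #009999.
Per channel, c → c + 0.4(255 − c):
  R: 0 + 0.4×(255−0) = 0 + 102 = 102 → 102
  G: 153 + 0.4×(255−153) = 153 + 40.8 = 193.8 → 194
  B: 153 + 0.4×(255−153) = 153 + 40.8 = 193.8 → 194
rgb(102, 194, 194) = #66C2C2.

#66C2C2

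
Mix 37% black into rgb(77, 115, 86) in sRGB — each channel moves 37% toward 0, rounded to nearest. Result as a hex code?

#314836

Lerp each channel 37% toward 0:
  R: 77 − 28.49 = 48.51 → 49
  G: 115 + 0.37×(0−115) = 115 − 42.55 = 72.45 → 72
  B: 86 − 31.82 = 54.18 → 54
rgb(49, 72, 54) = #314836.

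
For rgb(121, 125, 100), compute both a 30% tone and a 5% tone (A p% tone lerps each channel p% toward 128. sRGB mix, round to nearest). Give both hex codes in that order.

30% tone:
  R: 121 + 2.1 = 123.1 → 123
  G: 125 + 0.3×(128−125) = 125 + 0.9 = 125.9 → 126
  B: 100 + 0.3×(128−100) = 100 + 8.4 = 108.4 → 108
  → #7b7e6c
5% tone:
  R: 121 + 0.05×(128−121) = 121 + 0.35 = 121.35 → 121
  G: 125 + 0.15 = 125.15 → 125
  B: 100 + 0.05×(128−100) = 100 + 1.4 = 101.4 → 101
  → #797d65

#7b7e6c, #797d65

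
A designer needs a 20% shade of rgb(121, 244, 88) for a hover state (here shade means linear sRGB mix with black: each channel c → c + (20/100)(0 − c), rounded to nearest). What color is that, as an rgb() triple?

A 20% shade moves each channel 20% toward 0:
  R: 121 + 0.2×(0−121) = 121 − 24.2 = 96.8 → 97
  G: 244 + 0.2×(0−244) = 244 − 48.8 = 195.2 → 195
  B: 88 + 0.2×(0−88) = 88 − 17.6 = 70.4 → 70

rgb(97, 195, 70)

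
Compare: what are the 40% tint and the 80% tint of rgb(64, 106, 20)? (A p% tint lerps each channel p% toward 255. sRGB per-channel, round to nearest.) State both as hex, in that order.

40% tint:
  R: 64 + 76.4 = 140.4 → 140
  G: 106 + 59.6 = 165.6 → 166
  B: 20 + 0.4×(255−20) = 20 + 94 = 114 → 114
  → #8CA672
80% tint:
  R: 64 + 152.8 = 216.8 → 217
  G: 106 + 0.8×(255−106) = 106 + 119.2 = 225.2 → 225
  B: 20 + 0.8×(255−20) = 20 + 188 = 208 → 208
  → #D9E1D0

#8CA672, #D9E1D0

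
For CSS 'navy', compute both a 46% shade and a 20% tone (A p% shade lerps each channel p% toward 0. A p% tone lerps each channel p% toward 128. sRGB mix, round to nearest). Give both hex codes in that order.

#000045, #1a1a80

CSS navy is rgb(0, 0, 128).
46% shade:
  R: 0 + 0 = 0 → 0
  G: 0 + 0.46×(0−0) = 0 + 0 = 0 → 0
  B: 128 + 0.46×(0−128) = 128 − 58.88 = 69.12 → 69
  → #000045
20% tone:
  R: 0 + 0.2×(128−0) = 0 + 25.6 = 25.6 → 26
  G: 0 + 25.6 = 25.6 → 26
  B: 128 + 0 = 128 → 128
  → #1a1a80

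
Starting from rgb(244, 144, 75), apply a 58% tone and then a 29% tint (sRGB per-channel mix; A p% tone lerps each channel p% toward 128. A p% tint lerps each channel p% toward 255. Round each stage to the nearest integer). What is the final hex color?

#c8aa95

Per channel, c → c + 0.58(128 − c):
  R: 244 + 0.58×(128−244) = 244 − 67.28 = 176.72 → 177
  G: 144 + 0.58×(128−144) = 144 − 9.28 = 134.72 → 135
  B: 75 + 0.58×(128−75) = 75 + 30.74 = 105.74 → 106
After the tone: rgb(177, 135, 106) = #b1876a.
Per channel, c → c + 0.29(255 − c):
  R: 177 + 22.62 = 199.62 → 200
  G: 135 + 0.29×(255−135) = 135 + 34.8 = 169.8 → 170
  B: 106 + 43.21 = 149.21 → 149
rgb(200, 170, 149) = #c8aa95.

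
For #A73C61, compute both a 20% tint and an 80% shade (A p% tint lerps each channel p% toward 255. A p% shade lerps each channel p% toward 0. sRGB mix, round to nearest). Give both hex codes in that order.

#B96381, #210C13

#A73C61 is rgb(167, 60, 97).
20% tint:
  R: 167 + 17.6 = 184.6 → 185
  G: 60 + 39 = 99 → 99
  B: 97 + 0.2×(255−97) = 97 + 31.6 = 128.6 → 129
  → #B96381
80% shade:
  R: 167 − 133.6 = 33.4 → 33
  G: 60 − 48 = 12 → 12
  B: 97 + 0.8×(0−97) = 97 − 77.6 = 19.4 → 19
  → #210C13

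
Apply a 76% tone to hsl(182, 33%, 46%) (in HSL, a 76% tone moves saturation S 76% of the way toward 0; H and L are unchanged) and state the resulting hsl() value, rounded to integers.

S moves 76% from 33 toward 0: 33 − 25.08 = 7.92 → 8.
H and L are unchanged.

hsl(182, 8%, 46%)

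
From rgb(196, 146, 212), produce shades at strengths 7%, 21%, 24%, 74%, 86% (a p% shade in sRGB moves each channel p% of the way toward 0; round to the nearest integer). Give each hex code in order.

7%: (196 − 13.72 = 182.28→182, 146 − 10.22 = 135.78→136, 212 − 14.84 = 197.16→197) → #b688c5
21%: (196 − 41.16 = 154.84→155, 146 − 30.66 = 115.34→115, 212 − 44.52 = 167.48→167) → #9b73a7
24%: (196 − 47.04 = 148.96→149, 146 − 35.04 = 110.96→111, 212 − 50.88 = 161.12→161) → #956fa1
74%: (196 − 145.04 = 50.96→51, 146 − 108.04 = 37.96→38, 212 − 156.88 = 55.12→55) → #332637
86%: (196 − 168.56 = 27.44→27, 146 − 125.56 = 20.44→20, 212 − 182.32 = 29.68→30) → #1b141e

#b688c5, #9b73a7, #956fa1, #332637, #1b141e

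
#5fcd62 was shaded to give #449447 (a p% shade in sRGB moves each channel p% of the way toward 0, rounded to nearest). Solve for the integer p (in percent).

#5fcd62 is rgb(95, 205, 98); #449447 is rgb(68, 148, 71).
On the G channel (widest range): 148 ≈ 205 + (p/100)(0 − 205), so p ≈ 100×(148 − 205)/(0 − 205) = -5700/-205 = 27.80.
p = 28 reproduces all three channels after rounding.

28%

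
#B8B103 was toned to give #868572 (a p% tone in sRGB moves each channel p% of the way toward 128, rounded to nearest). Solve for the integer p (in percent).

#B8B103 is rgb(184, 177, 3); #868572 is rgb(134, 133, 114).
On the B channel (widest range): 114 ≈ 3 + (p/100)(128 − 3), so p ≈ 100×(114 − 3)/(128 − 3) = 11100/125 = 88.80.
p = 89 reproduces all three channels after rounding.

89%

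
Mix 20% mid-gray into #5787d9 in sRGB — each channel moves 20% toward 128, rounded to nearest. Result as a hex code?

#5f86c7

#5787d9 is rgb(87, 135, 217).
Lerp each channel 20% toward 128:
  R: 87 + 0.2×(128−87) = 87 + 8.2 = 95.2 → 95
  G: 135 − 1.4 = 133.6 → 134
  B: 217 + 0.2×(128−217) = 217 − 17.8 = 199.2 → 199
rgb(95, 134, 199) = #5f86c7.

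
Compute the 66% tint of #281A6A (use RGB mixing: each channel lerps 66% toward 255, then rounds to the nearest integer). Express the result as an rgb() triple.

#281A6A is rgb(40, 26, 106).
A 66% tint moves each channel 66% toward 255:
  R: 40 + 0.66×(255−40) = 40 + 141.9 = 181.9 → 182
  G: 26 + 151.14 = 177.14 → 177
  B: 106 + 0.66×(255−106) = 106 + 98.34 = 204.34 → 204

rgb(182, 177, 204)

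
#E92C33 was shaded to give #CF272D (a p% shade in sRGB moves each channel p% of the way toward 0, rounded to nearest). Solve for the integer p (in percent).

#E92C33 is rgb(233, 44, 51); #CF272D is rgb(207, 39, 45).
On the R channel (widest range): 207 ≈ 233 + (p/100)(0 − 233), so p ≈ 100×(207 − 233)/(0 − 233) = -2600/-233 = 11.16.
p = 11 reproduces all three channels after rounding.

11%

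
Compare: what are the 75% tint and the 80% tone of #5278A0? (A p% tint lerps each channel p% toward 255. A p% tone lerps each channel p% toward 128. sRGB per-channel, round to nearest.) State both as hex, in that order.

#5278A0 is rgb(82, 120, 160).
75% tint:
  R: 82 + 0.75×(255−82) = 82 + 129.75 = 211.75 → 212
  G: 120 + 0.75×(255−120) = 120 + 101.25 = 221.25 → 221
  B: 160 + 0.75×(255−160) = 160 + 71.25 = 231.25 → 231
  → #D4DDE7
80% tone:
  R: 82 + 0.8×(128−82) = 82 + 36.8 = 118.8 → 119
  G: 120 + 0.8×(128−120) = 120 + 6.4 = 126.4 → 126
  B: 160 − 25.6 = 134.4 → 134
  → #777E86

#D4DDE7, #777E86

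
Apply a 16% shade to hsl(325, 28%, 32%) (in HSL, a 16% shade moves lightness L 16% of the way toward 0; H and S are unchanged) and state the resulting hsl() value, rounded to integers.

hsl(325, 28%, 27%)

L moves 16% from 32 toward 0: 32 − 5.12 = 26.88 → 27.
H and S are unchanged.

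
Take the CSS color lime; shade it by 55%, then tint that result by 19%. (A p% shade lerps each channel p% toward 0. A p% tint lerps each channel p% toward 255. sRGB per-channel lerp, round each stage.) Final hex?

#308E30

CSS lime is rgb(0, 255, 0).
Per channel, c → c + 0.55(0 − c):
  R: 0 + 0.55×(0−0) = 0 + 0 = 0 → 0
  G: 255 − 140.25 = 114.75 → 115
  B: 0 + 0.55×(0−0) = 0 + 0 = 0 → 0
After the shade: rgb(0, 115, 0) = #007300.
Per channel, c → c + 0.19(255 − c):
  R: 0 + 0.19×(255−0) = 0 + 48.45 = 48.45 → 48
  G: 115 + 0.19×(255−115) = 115 + 26.6 = 141.6 → 142
  B: 0 + 48.45 = 48.45 → 48
rgb(48, 142, 48) = #308E30.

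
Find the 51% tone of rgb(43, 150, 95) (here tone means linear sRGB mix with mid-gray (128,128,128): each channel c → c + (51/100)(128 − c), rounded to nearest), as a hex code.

#568B70

Lerp each channel 51% toward 128:
  R: 43 + 0.51×(128−43) = 43 + 43.35 = 86.35 → 86
  G: 150 + 0.51×(128−150) = 150 − 11.22 = 138.78 → 139
  B: 95 + 16.83 = 111.83 → 112
rgb(86, 139, 112) = #568B70.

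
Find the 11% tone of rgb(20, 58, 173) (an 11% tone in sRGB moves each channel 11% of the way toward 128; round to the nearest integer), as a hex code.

Lerp each channel 11% toward 128:
  R: 20 + 0.11×(128−20) = 20 + 11.88 = 31.88 → 32
  G: 58 + 0.11×(128−58) = 58 + 7.7 = 65.7 → 66
  B: 173 + 0.11×(128−173) = 173 − 4.95 = 168.05 → 168
rgb(32, 66, 168) = #2042A8.

#2042A8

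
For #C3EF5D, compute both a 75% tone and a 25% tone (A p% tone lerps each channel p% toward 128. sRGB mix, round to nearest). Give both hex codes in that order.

#919C77, #B2D366

#C3EF5D is rgb(195, 239, 93).
75% tone:
  R: 195 + 0.75×(128−195) = 195 − 50.25 = 144.75 → 145
  G: 239 + 0.75×(128−239) = 239 − 83.25 = 155.75 → 156
  B: 93 + 0.75×(128−93) = 93 + 26.25 = 119.25 → 119
  → #919C77
25% tone:
  R: 195 + 0.25×(128−195) = 195 − 16.75 = 178.25 → 178
  G: 239 + 0.25×(128−239) = 239 − 27.75 = 211.25 → 211
  B: 93 + 0.25×(128−93) = 93 + 8.75 = 101.75 → 102
  → #B2D366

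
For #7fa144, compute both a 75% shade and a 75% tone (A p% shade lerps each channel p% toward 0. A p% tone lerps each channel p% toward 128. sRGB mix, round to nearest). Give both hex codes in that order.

#7fa144 is rgb(127, 161, 68).
75% shade:
  R: 127 + 0.75×(0−127) = 127 − 95.25 = 31.75 → 32
  G: 161 + 0.75×(0−161) = 161 − 120.75 = 40.25 → 40
  B: 68 + 0.75×(0−68) = 68 − 51 = 17 → 17
  → #202811
75% tone:
  R: 127 + 0.75×(128−127) = 127 + 0.75 = 127.75 → 128
  G: 161 + 0.75×(128−161) = 161 − 24.75 = 136.25 → 136
  B: 68 + 45 = 113 → 113
  → #808871

#202811, #808871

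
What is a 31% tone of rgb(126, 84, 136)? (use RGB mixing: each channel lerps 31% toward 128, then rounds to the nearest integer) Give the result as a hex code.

A 31% tone moves each channel 31% toward 128:
  R: 126 + 0.31×(128−126) = 126 + 0.62 = 126.62 → 127
  G: 84 + 0.31×(128−84) = 84 + 13.64 = 97.64 → 98
  B: 136 − 2.48 = 133.52 → 134
rgb(127, 98, 134) = #7f6286.

#7f6286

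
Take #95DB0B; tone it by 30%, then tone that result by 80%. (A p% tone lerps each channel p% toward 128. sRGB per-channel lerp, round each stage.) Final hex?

#95DB0B is rgb(149, 219, 11).
A 30% tone moves each channel 30% toward 128:
  R: 149 − 6.3 = 142.7 → 143
  G: 219 + 0.3×(128−219) = 219 − 27.3 = 191.7 → 192
  B: 11 + 0.3×(128−11) = 11 + 35.1 = 46.1 → 46
After the tone: rgb(143, 192, 46) = #8FC02E.
Per channel, c → c + 0.8(128 − c):
  R: 143 − 12 = 131 → 131
  G: 192 + 0.8×(128−192) = 192 − 51.2 = 140.8 → 141
  B: 46 + 0.8×(128−46) = 46 + 65.6 = 111.6 → 112
rgb(131, 141, 112) = #838D70.

#838D70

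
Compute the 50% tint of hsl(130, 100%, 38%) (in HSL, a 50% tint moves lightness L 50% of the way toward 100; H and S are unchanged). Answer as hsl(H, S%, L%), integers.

L moves 50% from 38 toward 100: 38 + 31 = 69 → 69.
H and S are unchanged.

hsl(130, 100%, 69%)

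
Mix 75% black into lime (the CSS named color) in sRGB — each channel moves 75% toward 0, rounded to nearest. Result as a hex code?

#004000

CSS lime is rgb(0, 255, 0).
Lerp each channel 75% toward 0:
  R: 0 + 0.75×(0−0) = 0 + 0 = 0 → 0
  G: 255 + 0.75×(0−255) = 255 − 191.25 = 63.75 → 64
  B: 0 + 0.75×(0−0) = 0 + 0 = 0 → 0
rgb(0, 64, 0) = #004000.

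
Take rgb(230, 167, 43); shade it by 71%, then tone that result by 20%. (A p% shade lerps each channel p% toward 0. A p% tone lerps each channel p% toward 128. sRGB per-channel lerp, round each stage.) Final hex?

A 71% shade moves each channel 71% toward 0:
  R: 230 − 163.3 = 66.7 → 67
  G: 167 + 0.71×(0−167) = 167 − 118.57 = 48.43 → 48
  B: 43 + 0.71×(0−43) = 43 − 30.53 = 12.47 → 12
After the shade: rgb(67, 48, 12) = #43300c.
A 20% tone moves each channel 20% toward 128:
  R: 67 + 0.2×(128−67) = 67 + 12.2 = 79.2 → 79
  G: 48 + 0.2×(128−48) = 48 + 16 = 64 → 64
  B: 12 + 0.2×(128−12) = 12 + 23.2 = 35.2 → 35
rgb(79, 64, 35) = #4f4023.

#4f4023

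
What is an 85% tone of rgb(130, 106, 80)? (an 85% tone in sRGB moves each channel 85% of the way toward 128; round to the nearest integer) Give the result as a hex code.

#807d79

Per channel, c → c + 0.85(128 − c):
  R: 130 − 1.7 = 128.3 → 128
  G: 106 + 0.85×(128−106) = 106 + 18.7 = 124.7 → 125
  B: 80 + 40.8 = 120.8 → 121
rgb(128, 125, 121) = #807d79.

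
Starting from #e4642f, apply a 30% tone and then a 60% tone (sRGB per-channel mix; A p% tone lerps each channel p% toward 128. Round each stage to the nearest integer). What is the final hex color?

#e4642f is rgb(228, 100, 47).
A 30% tone moves each channel 30% toward 128:
  R: 228 − 30 = 198 → 198
  G: 100 + 0.3×(128−100) = 100 + 8.4 = 108.4 → 108
  B: 47 + 0.3×(128−47) = 47 + 24.3 = 71.3 → 71
After the tone: rgb(198, 108, 71) = #c66c47.
Lerp each channel 60% toward 128:
  R: 198 − 42 = 156 → 156
  G: 108 + 0.6×(128−108) = 108 + 12 = 120 → 120
  B: 71 + 0.6×(128−71) = 71 + 34.2 = 105.2 → 105
rgb(156, 120, 105) = #9c7869.

#9c7869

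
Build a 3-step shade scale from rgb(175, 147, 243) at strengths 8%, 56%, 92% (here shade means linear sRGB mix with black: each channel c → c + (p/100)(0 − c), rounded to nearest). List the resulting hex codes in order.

#a187e0, #4d416b, #0e0c13

8%: (175 − 14 = 161→161, 147 − 11.76 = 135.24→135, 243 − 19.44 = 223.56→224) → #a187e0
56%: (175 − 98 = 77→77, 147 − 82.32 = 64.68→65, 243 − 136.08 = 106.92→107) → #4d416b
92%: (175 − 161 = 14→14, 147 − 135.24 = 11.76→12, 243 − 223.56 = 19.44→19) → #0e0c13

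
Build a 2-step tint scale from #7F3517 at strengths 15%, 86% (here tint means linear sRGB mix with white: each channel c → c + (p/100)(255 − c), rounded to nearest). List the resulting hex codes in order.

#92533A, #EDE3DF

#7F3517 is rgb(127, 53, 23).
15%: (127 + 19.2 = 146.2→146, 53 + 30.3 = 83.3→83, 23 + 34.8 = 57.8→58) → #92533A
86%: (127 + 110.08 = 237.08→237, 53 + 173.72 = 226.72→227, 23 + 199.52 = 222.52→223) → #EDE3DF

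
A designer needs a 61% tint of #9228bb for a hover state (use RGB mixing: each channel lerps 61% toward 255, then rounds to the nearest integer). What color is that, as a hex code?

#d4abe4

#9228bb is rgb(146, 40, 187).
Lerp each channel 61% toward 255:
  R: 146 + 66.49 = 212.49 → 212
  G: 40 + 131.15 = 171.15 → 171
  B: 187 + 0.61×(255−187) = 187 + 41.48 = 228.48 → 228
rgb(212, 171, 228) = #d4abe4.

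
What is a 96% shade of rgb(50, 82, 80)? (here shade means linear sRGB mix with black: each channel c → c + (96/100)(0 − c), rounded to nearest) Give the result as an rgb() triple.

Per channel, c → c + 0.96(0 − c):
  R: 50 − 48 = 2 → 2
  G: 82 + 0.96×(0−82) = 82 − 78.72 = 3.28 → 3
  B: 80 + 0.96×(0−80) = 80 − 76.8 = 3.2 → 3

rgb(2, 3, 3)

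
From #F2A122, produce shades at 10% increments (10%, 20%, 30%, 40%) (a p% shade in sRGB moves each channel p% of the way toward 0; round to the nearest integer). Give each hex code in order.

#F2A122 is rgb(242, 161, 34).
10%: (242 − 24.2 = 217.8→218, 161 − 16.1 = 144.9→145, 34 − 3.4 = 30.6→31) → #DA911F
20%: (242 − 48.4 = 193.6→194, 161 − 32.2 = 128.8→129, 34 − 6.8 = 27.2→27) → #C2811B
30%: (242 − 72.6 = 169.4→169, 161 − 48.3 = 112.7→113, 34 − 10.2 = 23.8→24) → #A97118
40%: (242 − 96.8 = 145.2→145, 161 − 64.4 = 96.6→97, 34 − 13.6 = 20.4→20) → #916114

#DA911F, #C2811B, #A97118, #916114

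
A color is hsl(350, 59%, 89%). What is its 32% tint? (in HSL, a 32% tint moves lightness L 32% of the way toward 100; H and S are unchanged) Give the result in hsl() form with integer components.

L moves 32% from 89 toward 100: 89 + 3.52 = 92.52 → 93.
H and S are unchanged.

hsl(350, 59%, 93%)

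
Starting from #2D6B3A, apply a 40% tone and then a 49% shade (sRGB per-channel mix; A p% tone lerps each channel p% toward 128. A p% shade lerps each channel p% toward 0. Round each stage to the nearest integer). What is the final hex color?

#283B2C

#2D6B3A is rgb(45, 107, 58).
Per channel, c → c + 0.4(128 − c):
  R: 45 + 0.4×(128−45) = 45 + 33.2 = 78.2 → 78
  G: 107 + 0.4×(128−107) = 107 + 8.4 = 115.4 → 115
  B: 58 + 0.4×(128−58) = 58 + 28 = 86 → 86
After the tone: rgb(78, 115, 86) = #4E7356.
A 49% shade moves each channel 49% toward 0:
  R: 78 + 0.49×(0−78) = 78 − 38.22 = 39.78 → 40
  G: 115 − 56.35 = 58.65 → 59
  B: 86 − 42.14 = 43.86 → 44
rgb(40, 59, 44) = #283B2C.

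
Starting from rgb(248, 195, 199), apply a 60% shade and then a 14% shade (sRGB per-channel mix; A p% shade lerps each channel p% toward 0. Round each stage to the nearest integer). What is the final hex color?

A 60% shade moves each channel 60% toward 0:
  R: 248 + 0.6×(0−248) = 248 − 148.8 = 99.2 → 99
  G: 195 + 0.6×(0−195) = 195 − 117 = 78 → 78
  B: 199 + 0.6×(0−199) = 199 − 119.4 = 79.6 → 80
After the shade: rgb(99, 78, 80) = #634E50.
Per channel, c → c + 0.14(0 − c):
  R: 99 − 13.86 = 85.14 → 85
  G: 78 + 0.14×(0−78) = 78 − 10.92 = 67.08 → 67
  B: 80 + 0.14×(0−80) = 80 − 11.2 = 68.8 → 69
rgb(85, 67, 69) = #554345.

#554345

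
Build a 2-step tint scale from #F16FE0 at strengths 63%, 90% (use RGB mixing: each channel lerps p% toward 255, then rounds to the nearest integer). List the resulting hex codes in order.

#F16FE0 is rgb(241, 111, 224).
63%: (241 + 8.82 = 249.82→250, 111 + 90.72 = 201.72→202, 224 + 19.53 = 243.53→244) → #FACAF4
90%: (241 + 12.6 = 253.6→254, 111 + 129.6 = 240.6→241, 224 + 27.9 = 251.9→252) → #FEF1FC

#FACAF4, #FEF1FC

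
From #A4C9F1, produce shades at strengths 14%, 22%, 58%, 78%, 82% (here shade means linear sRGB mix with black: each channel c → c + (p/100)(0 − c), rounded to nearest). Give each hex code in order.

#A4C9F1 is rgb(164, 201, 241).
14%: (164 − 22.96 = 141.04→141, 201 − 28.14 = 172.86→173, 241 − 33.74 = 207.26→207) → #8DADCF
22%: (164 − 36.08 = 127.92→128, 201 − 44.22 = 156.78→157, 241 − 53.02 = 187.98→188) → #809DBC
58%: (164 − 95.12 = 68.88→69, 201 − 116.58 = 84.42→84, 241 − 139.78 = 101.22→101) → #455465
78%: (164 − 127.92 = 36.08→36, 201 − 156.78 = 44.22→44, 241 − 187.98 = 53.02→53) → #242C35
82%: (164 − 134.48 = 29.52→30, 201 − 164.82 = 36.18→36, 241 − 197.62 = 43.38→43) → #1E242B

#8DADCF, #809DBC, #455465, #242C35, #1E242B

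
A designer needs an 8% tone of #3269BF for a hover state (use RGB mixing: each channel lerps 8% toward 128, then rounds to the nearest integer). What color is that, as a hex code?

#386BBA

#3269BF is rgb(50, 105, 191).
An 8% tone moves each channel 8% toward 128:
  R: 50 + 0.08×(128−50) = 50 + 6.24 = 56.24 → 56
  G: 105 + 0.08×(128−105) = 105 + 1.84 = 106.84 → 107
  B: 191 + 0.08×(128−191) = 191 − 5.04 = 185.96 → 186
rgb(56, 107, 186) = #386BBA.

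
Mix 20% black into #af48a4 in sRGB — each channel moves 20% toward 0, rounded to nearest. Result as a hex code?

#8c3a83

#af48a4 is rgb(175, 72, 164).
A 20% shade moves each channel 20% toward 0:
  R: 175 + 0.2×(0−175) = 175 − 35 = 140 → 140
  G: 72 + 0.2×(0−72) = 72 − 14.4 = 57.6 → 58
  B: 164 + 0.2×(0−164) = 164 − 32.8 = 131.2 → 131
rgb(140, 58, 131) = #8c3a83.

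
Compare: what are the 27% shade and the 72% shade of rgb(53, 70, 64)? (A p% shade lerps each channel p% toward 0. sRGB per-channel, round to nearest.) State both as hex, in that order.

27% shade:
  R: 53 + 0.27×(0−53) = 53 − 14.31 = 38.69 → 39
  G: 70 + 0.27×(0−70) = 70 − 18.9 = 51.1 → 51
  B: 64 + 0.27×(0−64) = 64 − 17.28 = 46.72 → 47
  → #27332F
72% shade:
  R: 53 + 0.72×(0−53) = 53 − 38.16 = 14.84 → 15
  G: 70 − 50.4 = 19.6 → 20
  B: 64 − 46.08 = 17.92 → 18
  → #0F1412

#27332F, #0F1412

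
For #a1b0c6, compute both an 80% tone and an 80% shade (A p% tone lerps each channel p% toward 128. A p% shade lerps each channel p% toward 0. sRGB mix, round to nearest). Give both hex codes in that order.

#a1b0c6 is rgb(161, 176, 198).
80% tone:
  R: 161 + 0.8×(128−161) = 161 − 26.4 = 134.6 → 135
  G: 176 + 0.8×(128−176) = 176 − 38.4 = 137.6 → 138
  B: 198 + 0.8×(128−198) = 198 − 56 = 142 → 142
  → #878a8e
80% shade:
  R: 161 + 0.8×(0−161) = 161 − 128.8 = 32.2 → 32
  G: 176 + 0.8×(0−176) = 176 − 140.8 = 35.2 → 35
  B: 198 + 0.8×(0−198) = 198 − 158.4 = 39.6 → 40
  → #202328

#878a8e, #202328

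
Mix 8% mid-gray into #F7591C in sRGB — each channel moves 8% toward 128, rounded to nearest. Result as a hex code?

#ED5C24

#F7591C is rgb(247, 89, 28).
Lerp each channel 8% toward 128:
  R: 247 − 9.52 = 237.48 → 237
  G: 89 + 0.08×(128−89) = 89 + 3.12 = 92.12 → 92
  B: 28 + 8 = 36 → 36
rgb(237, 92, 36) = #ED5C24.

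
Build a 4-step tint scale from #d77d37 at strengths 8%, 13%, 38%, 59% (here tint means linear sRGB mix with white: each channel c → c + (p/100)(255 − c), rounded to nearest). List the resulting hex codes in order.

#d77d37 is rgb(215, 125, 55).
8%: (215 + 3.2 = 218.2→218, 125 + 10.4 = 135.4→135, 55 + 16 = 71→71) → #da8747
13%: (215 + 5.2 = 220.2→220, 125 + 16.9 = 141.9→142, 55 + 26 = 81→81) → #dc8e51
38%: (215 + 15.2 = 230.2→230, 125 + 49.4 = 174.4→174, 55 + 76 = 131→131) → #e6ae83
59%: (215 + 23.6 = 238.6→239, 125 + 76.7 = 201.7→202, 55 + 118 = 173→173) → #efcaad

#da8747, #dc8e51, #e6ae83, #efcaad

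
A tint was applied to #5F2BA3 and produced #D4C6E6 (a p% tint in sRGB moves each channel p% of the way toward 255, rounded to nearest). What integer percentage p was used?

73%

#5F2BA3 is rgb(95, 43, 163); #D4C6E6 is rgb(212, 198, 230).
On the G channel (widest range): 198 ≈ 43 + (p/100)(255 − 43), so p ≈ 100×(198 − 43)/(255 − 43) = 15500/212 = 73.11.
p = 73 reproduces all three channels after rounding.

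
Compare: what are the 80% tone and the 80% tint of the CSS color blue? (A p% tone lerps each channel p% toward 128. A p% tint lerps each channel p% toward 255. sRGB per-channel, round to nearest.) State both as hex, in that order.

#666699, #ccccff

CSS blue is rgb(0, 0, 255).
80% tone:
  R: 0 + 0.8×(128−0) = 0 + 102.4 = 102.4 → 102
  G: 0 + 102.4 = 102.4 → 102
  B: 255 − 101.6 = 153.4 → 153
  → #666699
80% tint:
  R: 0 + 204 = 204 → 204
  G: 0 + 204 = 204 → 204
  B: 255 + 0 = 255 → 255
  → #ccccff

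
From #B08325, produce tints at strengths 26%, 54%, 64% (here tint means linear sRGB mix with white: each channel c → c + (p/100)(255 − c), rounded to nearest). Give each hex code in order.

#C5A35E, #DBC69B, #E3D2B1

#B08325 is rgb(176, 131, 37).
26%: (176 + 20.54 = 196.54→197, 131 + 32.24 = 163.24→163, 37 + 56.68 = 93.68→94) → #C5A35E
54%: (176 + 42.66 = 218.66→219, 131 + 66.96 = 197.96→198, 37 + 117.72 = 154.72→155) → #DBC69B
64%: (176 + 50.56 = 226.56→227, 131 + 79.36 = 210.36→210, 37 + 139.52 = 176.52→177) → #E3D2B1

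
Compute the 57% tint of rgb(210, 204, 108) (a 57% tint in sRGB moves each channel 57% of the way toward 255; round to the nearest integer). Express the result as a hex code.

#ECE9C0

Lerp each channel 57% toward 255:
  R: 210 + 25.65 = 235.65 → 236
  G: 204 + 0.57×(255−204) = 204 + 29.07 = 233.07 → 233
  B: 108 + 0.57×(255−108) = 108 + 83.79 = 191.79 → 192
rgb(236, 233, 192) = #ECE9C0.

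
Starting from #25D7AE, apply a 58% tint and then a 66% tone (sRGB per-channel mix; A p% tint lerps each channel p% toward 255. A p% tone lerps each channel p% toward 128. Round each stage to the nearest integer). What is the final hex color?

#25D7AE is rgb(37, 215, 174).
A 58% tint moves each channel 58% toward 255:
  R: 37 + 126.44 = 163.44 → 163
  G: 215 + 0.58×(255−215) = 215 + 23.2 = 238.2 → 238
  B: 174 + 46.98 = 220.98 → 221
After the tint: rgb(163, 238, 221) = #A3EEDD.
A 66% tone moves each channel 66% toward 128:
  R: 163 + 0.66×(128−163) = 163 − 23.1 = 139.9 → 140
  G: 238 + 0.66×(128−238) = 238 − 72.6 = 165.4 → 165
  B: 221 + 0.66×(128−221) = 221 − 61.38 = 159.62 → 160
rgb(140, 165, 160) = #8CA5A0.

#8CA5A0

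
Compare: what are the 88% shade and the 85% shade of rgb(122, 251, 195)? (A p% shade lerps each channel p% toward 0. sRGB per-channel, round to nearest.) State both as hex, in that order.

#0f1e17, #12261d

88% shade:
  R: 122 + 0.88×(0−122) = 122 − 107.36 = 14.64 → 15
  G: 251 − 220.88 = 30.12 → 30
  B: 195 + 0.88×(0−195) = 195 − 171.6 = 23.4 → 23
  → #0f1e17
85% shade:
  R: 122 + 0.85×(0−122) = 122 − 103.7 = 18.3 → 18
  G: 251 − 213.35 = 37.65 → 38
  B: 195 − 165.75 = 29.25 → 29
  → #12261d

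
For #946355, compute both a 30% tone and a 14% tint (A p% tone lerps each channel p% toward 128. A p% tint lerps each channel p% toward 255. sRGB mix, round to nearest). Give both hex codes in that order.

#8E6C62, #A3796D

#946355 is rgb(148, 99, 85).
30% tone:
  R: 148 − 6 = 142 → 142
  G: 99 + 0.3×(128−99) = 99 + 8.7 = 107.7 → 108
  B: 85 + 0.3×(128−85) = 85 + 12.9 = 97.9 → 98
  → #8E6C62
14% tint:
  R: 148 + 0.14×(255−148) = 148 + 14.98 = 162.98 → 163
  G: 99 + 0.14×(255−99) = 99 + 21.84 = 120.84 → 121
  B: 85 + 0.14×(255−85) = 85 + 23.8 = 108.8 → 109
  → #A3796D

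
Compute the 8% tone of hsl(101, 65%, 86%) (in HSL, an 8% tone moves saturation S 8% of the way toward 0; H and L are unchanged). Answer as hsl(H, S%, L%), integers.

S moves 8% from 65 toward 0: 65 − 5.2 = 59.8 → 60.
H and L are unchanged.

hsl(101, 60%, 86%)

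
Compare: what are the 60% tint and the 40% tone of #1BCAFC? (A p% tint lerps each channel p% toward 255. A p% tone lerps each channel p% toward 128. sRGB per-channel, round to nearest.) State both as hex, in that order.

#1BCAFC is rgb(27, 202, 252).
60% tint:
  R: 27 + 0.6×(255−27) = 27 + 136.8 = 163.8 → 164
  G: 202 + 0.6×(255−202) = 202 + 31.8 = 233.8 → 234
  B: 252 + 0.6×(255−252) = 252 + 1.8 = 253.8 → 254
  → #A4EAFE
40% tone:
  R: 27 + 0.4×(128−27) = 27 + 40.4 = 67.4 → 67
  G: 202 + 0.4×(128−202) = 202 − 29.6 = 172.4 → 172
  B: 252 + 0.4×(128−252) = 252 − 49.6 = 202.4 → 202
  → #43ACCA

#A4EAFE, #43ACCA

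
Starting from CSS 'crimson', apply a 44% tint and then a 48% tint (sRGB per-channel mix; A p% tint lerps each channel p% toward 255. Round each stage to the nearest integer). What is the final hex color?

CSS crimson is rgb(220, 20, 60).
Per channel, c → c + 0.44(255 − c):
  R: 220 + 15.4 = 235.4 → 235
  G: 20 + 103.4 = 123.4 → 123
  B: 60 + 85.8 = 145.8 → 146
After the tint: rgb(235, 123, 146) = #EB7B92.
A 48% tint moves each channel 48% toward 255:
  R: 235 + 0.48×(255−235) = 235 + 9.6 = 244.6 → 245
  G: 123 + 0.48×(255−123) = 123 + 63.36 = 186.36 → 186
  B: 146 + 0.48×(255−146) = 146 + 52.32 = 198.32 → 198
rgb(245, 186, 198) = #F5BAC6.

#F5BAC6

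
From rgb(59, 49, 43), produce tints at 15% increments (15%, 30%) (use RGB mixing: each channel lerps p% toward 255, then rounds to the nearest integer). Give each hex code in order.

15%: (59 + 29.4 = 88.4→88, 49 + 30.9 = 79.9→80, 43 + 31.8 = 74.8→75) → #58504b
30%: (59 + 58.8 = 117.8→118, 49 + 61.8 = 110.8→111, 43 + 63.6 = 106.6→107) → #766f6b

#58504b, #766f6b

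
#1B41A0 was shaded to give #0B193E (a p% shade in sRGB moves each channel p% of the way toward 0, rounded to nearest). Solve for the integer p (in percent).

#1B41A0 is rgb(27, 65, 160); #0B193E is rgb(11, 25, 62).
On the B channel (widest range): 62 ≈ 160 + (p/100)(0 − 160), so p ≈ 100×(62 − 160)/(0 − 160) = -9800/-160 = 61.25.
p = 61 reproduces all three channels after rounding.

61%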